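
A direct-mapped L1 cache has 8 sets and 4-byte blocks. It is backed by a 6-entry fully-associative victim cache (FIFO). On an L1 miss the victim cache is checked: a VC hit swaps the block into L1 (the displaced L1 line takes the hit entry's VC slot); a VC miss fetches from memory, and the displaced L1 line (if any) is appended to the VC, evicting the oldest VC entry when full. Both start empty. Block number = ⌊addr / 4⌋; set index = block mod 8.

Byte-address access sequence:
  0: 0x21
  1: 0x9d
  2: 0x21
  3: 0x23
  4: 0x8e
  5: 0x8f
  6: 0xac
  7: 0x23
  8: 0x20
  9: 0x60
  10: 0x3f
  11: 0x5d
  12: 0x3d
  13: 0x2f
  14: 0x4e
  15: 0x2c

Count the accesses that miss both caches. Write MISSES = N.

  [0] addr=0x21 blk=8 s=0: MISS | VC []
  [1] addr=0x9d blk=39 s=7: MISS | VC []
  [2] addr=0x21 blk=8 s=0: L1-HIT | VC []
  [3] addr=0x23 blk=8 s=0: L1-HIT | VC []
  [4] addr=0x8e blk=35 s=3: MISS | VC []
  [5] addr=0x8f blk=35 s=3: L1-HIT | VC []
  [6] addr=0xac blk=43 s=3: MISS | VC [35]
  [7] addr=0x23 blk=8 s=0: L1-HIT | VC [35]
  [8] addr=0x20 blk=8 s=0: L1-HIT | VC [35]
  [9] addr=0x60 blk=24 s=0: MISS | VC [35, 8]
  [10] addr=0x3f blk=15 s=7: MISS | VC [35, 8, 39]
  [11] addr=0x5d blk=23 s=7: MISS | VC [35, 8, 39, 15]
  [12] addr=0x3d blk=15 s=7: VC-HIT | VC [35, 8, 39, 23]
  [13] addr=0x2f blk=11 s=3: MISS | VC [35, 8, 39, 23, 43]
  [14] addr=0x4e blk=19 s=3: MISS | VC [35, 8, 39, 23, 43, 11]
  [15] addr=0x2c blk=11 s=3: VC-HIT | VC [35, 8, 39, 23, 43, 19]

MISSES = 9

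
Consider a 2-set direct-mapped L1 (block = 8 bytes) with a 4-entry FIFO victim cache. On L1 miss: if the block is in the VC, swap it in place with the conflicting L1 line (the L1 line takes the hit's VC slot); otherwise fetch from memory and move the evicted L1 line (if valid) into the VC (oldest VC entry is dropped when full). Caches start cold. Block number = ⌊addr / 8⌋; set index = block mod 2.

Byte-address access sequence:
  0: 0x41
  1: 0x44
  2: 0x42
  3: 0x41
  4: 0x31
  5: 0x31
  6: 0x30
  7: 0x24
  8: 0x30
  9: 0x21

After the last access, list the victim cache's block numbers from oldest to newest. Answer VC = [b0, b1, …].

#0 0x41→b8/s0 MISS; vc=[]
#1 0x44→b8/s0 L1-HIT; vc=[]
#2 0x42→b8/s0 L1-HIT; vc=[]
#3 0x41→b8/s0 L1-HIT; vc=[]
#4 0x31→b6/s0 MISS; vc=[8]
#5 0x31→b6/s0 L1-HIT; vc=[8]
#6 0x30→b6/s0 L1-HIT; vc=[8]
#7 0x24→b4/s0 MISS; vc=[8,6]
#8 0x30→b6/s0 VC-HIT; vc=[8,4]
#9 0x21→b4/s0 VC-HIT; vc=[8,6]

VC = [8, 6]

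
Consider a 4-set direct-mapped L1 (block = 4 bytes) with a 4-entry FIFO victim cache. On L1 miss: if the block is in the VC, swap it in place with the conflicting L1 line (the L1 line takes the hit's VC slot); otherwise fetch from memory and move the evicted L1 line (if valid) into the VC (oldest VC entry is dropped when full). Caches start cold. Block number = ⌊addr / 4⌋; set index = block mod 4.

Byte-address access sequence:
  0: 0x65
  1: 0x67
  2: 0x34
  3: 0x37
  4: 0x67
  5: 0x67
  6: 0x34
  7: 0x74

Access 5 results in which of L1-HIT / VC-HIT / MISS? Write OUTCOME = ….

0: 0x65 (blk 25, set 1) → MISS  vc=[]
1: 0x67 (blk 25, set 1) → L1-HIT  vc=[]
2: 0x34 (blk 13, set 1) → MISS  vc=[25]
3: 0x37 (blk 13, set 1) → L1-HIT  vc=[25]
4: 0x67 (blk 25, set 1) → VC-HIT  vc=[13]
5: 0x67 (blk 25, set 1) → L1-HIT  vc=[13]
6: 0x34 (blk 13, set 1) → VC-HIT  vc=[25]
7: 0x74 (blk 29, set 1) → MISS  vc=[25, 13]

OUTCOME = L1-HIT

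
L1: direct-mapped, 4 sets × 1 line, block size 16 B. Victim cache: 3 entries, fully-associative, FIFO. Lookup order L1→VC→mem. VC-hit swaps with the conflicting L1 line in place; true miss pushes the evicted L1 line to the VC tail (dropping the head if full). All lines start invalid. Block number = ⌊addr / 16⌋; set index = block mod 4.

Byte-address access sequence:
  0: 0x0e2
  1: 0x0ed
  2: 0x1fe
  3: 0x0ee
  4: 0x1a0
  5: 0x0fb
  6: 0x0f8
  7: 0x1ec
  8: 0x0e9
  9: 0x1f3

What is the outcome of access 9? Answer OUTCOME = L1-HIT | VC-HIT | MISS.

0: 0xe2 (blk 14, set 2) → MISS  vc=[]
1: 0xed (blk 14, set 2) → L1-HIT  vc=[]
2: 0x1fe (blk 31, set 3) → MISS  vc=[]
3: 0xee (blk 14, set 2) → L1-HIT  vc=[]
4: 0x1a0 (blk 26, set 2) → MISS  vc=[14]
5: 0xfb (blk 15, set 3) → MISS  vc=[14, 31]
6: 0xf8 (blk 15, set 3) → L1-HIT  vc=[14, 31]
7: 0x1ec (blk 30, set 2) → MISS  vc=[14, 31, 26]
8: 0xe9 (blk 14, set 2) → VC-HIT  vc=[30, 31, 26]
9: 0x1f3 (blk 31, set 3) → VC-HIT  vc=[30, 15, 26]

OUTCOME = VC-HIT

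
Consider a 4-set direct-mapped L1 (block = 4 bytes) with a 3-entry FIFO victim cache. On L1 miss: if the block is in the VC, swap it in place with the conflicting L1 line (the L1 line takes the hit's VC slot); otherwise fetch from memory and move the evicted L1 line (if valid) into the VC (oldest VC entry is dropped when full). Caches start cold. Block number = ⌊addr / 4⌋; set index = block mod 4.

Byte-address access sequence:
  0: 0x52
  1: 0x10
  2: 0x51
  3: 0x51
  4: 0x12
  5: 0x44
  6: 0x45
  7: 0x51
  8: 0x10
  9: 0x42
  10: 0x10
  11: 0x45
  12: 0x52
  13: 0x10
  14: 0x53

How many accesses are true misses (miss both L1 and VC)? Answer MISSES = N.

MISSES = 4

  [0] addr=0x52 blk=20 s=0: MISS | VC []
  [1] addr=0x10 blk=4 s=0: MISS | VC [20]
  [2] addr=0x51 blk=20 s=0: VC-HIT | VC [4]
  [3] addr=0x51 blk=20 s=0: L1-HIT | VC [4]
  [4] addr=0x12 blk=4 s=0: VC-HIT | VC [20]
  [5] addr=0x44 blk=17 s=1: MISS | VC [20]
  [6] addr=0x45 blk=17 s=1: L1-HIT | VC [20]
  [7] addr=0x51 blk=20 s=0: VC-HIT | VC [4]
  [8] addr=0x10 blk=4 s=0: VC-HIT | VC [20]
  [9] addr=0x42 blk=16 s=0: MISS | VC [20, 4]
  [10] addr=0x10 blk=4 s=0: VC-HIT | VC [20, 16]
  [11] addr=0x45 blk=17 s=1: L1-HIT | VC [20, 16]
  [12] addr=0x52 blk=20 s=0: VC-HIT | VC [4, 16]
  [13] addr=0x10 blk=4 s=0: VC-HIT | VC [20, 16]
  [14] addr=0x53 blk=20 s=0: VC-HIT | VC [4, 16]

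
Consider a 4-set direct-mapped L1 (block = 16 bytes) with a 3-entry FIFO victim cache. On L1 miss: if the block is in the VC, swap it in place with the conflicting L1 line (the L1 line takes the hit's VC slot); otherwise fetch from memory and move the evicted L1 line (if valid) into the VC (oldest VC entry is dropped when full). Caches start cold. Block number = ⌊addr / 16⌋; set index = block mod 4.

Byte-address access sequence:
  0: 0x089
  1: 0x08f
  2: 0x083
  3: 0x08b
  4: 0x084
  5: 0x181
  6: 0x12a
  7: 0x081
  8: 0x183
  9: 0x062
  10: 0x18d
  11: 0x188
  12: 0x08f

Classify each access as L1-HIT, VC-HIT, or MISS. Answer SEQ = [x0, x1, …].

SEQ = [MISS, L1-HIT, L1-HIT, L1-HIT, L1-HIT, MISS, MISS, VC-HIT, VC-HIT, MISS, L1-HIT, L1-HIT, VC-HIT]

#0 0x89→b8/s0 MISS; vc=[]
#1 0x8f→b8/s0 L1-HIT; vc=[]
#2 0x83→b8/s0 L1-HIT; vc=[]
#3 0x8b→b8/s0 L1-HIT; vc=[]
#4 0x84→b8/s0 L1-HIT; vc=[]
#5 0x181→b24/s0 MISS; vc=[8]
#6 0x12a→b18/s2 MISS; vc=[8]
#7 0x81→b8/s0 VC-HIT; vc=[24]
#8 0x183→b24/s0 VC-HIT; vc=[8]
#9 0x62→b6/s2 MISS; vc=[8,18]
#10 0x18d→b24/s0 L1-HIT; vc=[8,18]
#11 0x188→b24/s0 L1-HIT; vc=[8,18]
#12 0x8f→b8/s0 VC-HIT; vc=[24,18]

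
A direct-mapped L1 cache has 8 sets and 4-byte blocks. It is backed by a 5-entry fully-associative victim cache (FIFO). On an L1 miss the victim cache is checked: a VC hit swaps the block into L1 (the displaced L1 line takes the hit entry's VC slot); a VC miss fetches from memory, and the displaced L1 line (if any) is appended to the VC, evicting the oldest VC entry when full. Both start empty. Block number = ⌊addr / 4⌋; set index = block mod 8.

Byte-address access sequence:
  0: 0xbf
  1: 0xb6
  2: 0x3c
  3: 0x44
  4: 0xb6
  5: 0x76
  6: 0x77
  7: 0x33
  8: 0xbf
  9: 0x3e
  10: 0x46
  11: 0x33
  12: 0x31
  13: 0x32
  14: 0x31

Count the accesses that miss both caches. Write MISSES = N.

0: 0xbf (blk 47, set 7) → MISS  vc=[]
1: 0xb6 (blk 45, set 5) → MISS  vc=[]
2: 0x3c (blk 15, set 7) → MISS  vc=[47]
3: 0x44 (blk 17, set 1) → MISS  vc=[47]
4: 0xb6 (blk 45, set 5) → L1-HIT  vc=[47]
5: 0x76 (blk 29, set 5) → MISS  vc=[47, 45]
6: 0x77 (blk 29, set 5) → L1-HIT  vc=[47, 45]
7: 0x33 (blk 12, set 4) → MISS  vc=[47, 45]
8: 0xbf (blk 47, set 7) → VC-HIT  vc=[15, 45]
9: 0x3e (blk 15, set 7) → VC-HIT  vc=[47, 45]
10: 0x46 (blk 17, set 1) → L1-HIT  vc=[47, 45]
11: 0x33 (blk 12, set 4) → L1-HIT  vc=[47, 45]
12: 0x31 (blk 12, set 4) → L1-HIT  vc=[47, 45]
13: 0x32 (blk 12, set 4) → L1-HIT  vc=[47, 45]
14: 0x31 (blk 12, set 4) → L1-HIT  vc=[47, 45]

MISSES = 6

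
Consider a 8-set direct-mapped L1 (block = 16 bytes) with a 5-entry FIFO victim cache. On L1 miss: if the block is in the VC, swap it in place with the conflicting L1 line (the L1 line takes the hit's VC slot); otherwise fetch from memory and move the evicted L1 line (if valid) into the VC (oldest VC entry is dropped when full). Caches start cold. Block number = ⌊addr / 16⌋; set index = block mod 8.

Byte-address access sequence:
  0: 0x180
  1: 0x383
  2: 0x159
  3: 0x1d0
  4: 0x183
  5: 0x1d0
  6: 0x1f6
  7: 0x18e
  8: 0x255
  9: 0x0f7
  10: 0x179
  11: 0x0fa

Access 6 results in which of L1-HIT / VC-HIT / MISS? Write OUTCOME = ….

OUTCOME = MISS

0: 0x180 (blk 24, set 0) → MISS  vc=[]
1: 0x383 (blk 56, set 0) → MISS  vc=[24]
2: 0x159 (blk 21, set 5) → MISS  vc=[24]
3: 0x1d0 (blk 29, set 5) → MISS  vc=[24, 21]
4: 0x183 (blk 24, set 0) → VC-HIT  vc=[56, 21]
5: 0x1d0 (blk 29, set 5) → L1-HIT  vc=[56, 21]
6: 0x1f6 (blk 31, set 7) → MISS  vc=[56, 21]
7: 0x18e (blk 24, set 0) → L1-HIT  vc=[56, 21]
8: 0x255 (blk 37, set 5) → MISS  vc=[56, 21, 29]
9: 0xf7 (blk 15, set 7) → MISS  vc=[56, 21, 29, 31]
10: 0x179 (blk 23, set 7) → MISS  vc=[56, 21, 29, 31, 15]
11: 0xfa (blk 15, set 7) → VC-HIT  vc=[56, 21, 29, 31, 23]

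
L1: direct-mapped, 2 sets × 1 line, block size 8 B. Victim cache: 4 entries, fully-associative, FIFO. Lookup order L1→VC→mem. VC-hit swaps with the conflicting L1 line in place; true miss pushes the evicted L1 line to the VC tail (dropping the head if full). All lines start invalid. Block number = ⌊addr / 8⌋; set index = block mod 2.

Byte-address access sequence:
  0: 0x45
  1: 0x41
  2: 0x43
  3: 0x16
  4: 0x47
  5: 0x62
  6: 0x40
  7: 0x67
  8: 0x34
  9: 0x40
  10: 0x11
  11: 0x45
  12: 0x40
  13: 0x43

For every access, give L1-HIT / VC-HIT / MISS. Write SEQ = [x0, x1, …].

SEQ = [MISS, L1-HIT, L1-HIT, MISS, VC-HIT, MISS, VC-HIT, VC-HIT, MISS, VC-HIT, VC-HIT, VC-HIT, L1-HIT, L1-HIT]

#0 0x45→b8/s0 MISS; vc=[]
#1 0x41→b8/s0 L1-HIT; vc=[]
#2 0x43→b8/s0 L1-HIT; vc=[]
#3 0x16→b2/s0 MISS; vc=[8]
#4 0x47→b8/s0 VC-HIT; vc=[2]
#5 0x62→b12/s0 MISS; vc=[2,8]
#6 0x40→b8/s0 VC-HIT; vc=[2,12]
#7 0x67→b12/s0 VC-HIT; vc=[2,8]
#8 0x34→b6/s0 MISS; vc=[2,8,12]
#9 0x40→b8/s0 VC-HIT; vc=[2,6,12]
#10 0x11→b2/s0 VC-HIT; vc=[8,6,12]
#11 0x45→b8/s0 VC-HIT; vc=[2,6,12]
#12 0x40→b8/s0 L1-HIT; vc=[2,6,12]
#13 0x43→b8/s0 L1-HIT; vc=[2,6,12]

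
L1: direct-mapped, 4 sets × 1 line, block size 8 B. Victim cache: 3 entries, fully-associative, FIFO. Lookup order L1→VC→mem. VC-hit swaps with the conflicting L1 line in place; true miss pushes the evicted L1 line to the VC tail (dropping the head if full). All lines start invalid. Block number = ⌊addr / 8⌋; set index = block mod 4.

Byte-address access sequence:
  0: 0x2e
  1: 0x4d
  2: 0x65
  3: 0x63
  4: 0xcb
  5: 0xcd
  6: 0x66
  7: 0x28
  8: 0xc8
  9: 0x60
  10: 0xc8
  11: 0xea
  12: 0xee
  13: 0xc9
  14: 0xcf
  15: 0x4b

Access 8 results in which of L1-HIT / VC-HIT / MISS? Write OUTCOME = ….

0: 0x2e (blk 5, set 1) → MISS  vc=[]
1: 0x4d (blk 9, set 1) → MISS  vc=[5]
2: 0x65 (blk 12, set 0) → MISS  vc=[5]
3: 0x63 (blk 12, set 0) → L1-HIT  vc=[5]
4: 0xcb (blk 25, set 1) → MISS  vc=[5, 9]
5: 0xcd (blk 25, set 1) → L1-HIT  vc=[5, 9]
6: 0x66 (blk 12, set 0) → L1-HIT  vc=[5, 9]
7: 0x28 (blk 5, set 1) → VC-HIT  vc=[25, 9]
8: 0xc8 (blk 25, set 1) → VC-HIT  vc=[5, 9]
9: 0x60 (blk 12, set 0) → L1-HIT  vc=[5, 9]
10: 0xc8 (blk 25, set 1) → L1-HIT  vc=[5, 9]
11: 0xea (blk 29, set 1) → MISS  vc=[5, 9, 25]
12: 0xee (blk 29, set 1) → L1-HIT  vc=[5, 9, 25]
13: 0xc9 (blk 25, set 1) → VC-HIT  vc=[5, 9, 29]
14: 0xcf (blk 25, set 1) → L1-HIT  vc=[5, 9, 29]
15: 0x4b (blk 9, set 1) → VC-HIT  vc=[5, 25, 29]

OUTCOME = VC-HIT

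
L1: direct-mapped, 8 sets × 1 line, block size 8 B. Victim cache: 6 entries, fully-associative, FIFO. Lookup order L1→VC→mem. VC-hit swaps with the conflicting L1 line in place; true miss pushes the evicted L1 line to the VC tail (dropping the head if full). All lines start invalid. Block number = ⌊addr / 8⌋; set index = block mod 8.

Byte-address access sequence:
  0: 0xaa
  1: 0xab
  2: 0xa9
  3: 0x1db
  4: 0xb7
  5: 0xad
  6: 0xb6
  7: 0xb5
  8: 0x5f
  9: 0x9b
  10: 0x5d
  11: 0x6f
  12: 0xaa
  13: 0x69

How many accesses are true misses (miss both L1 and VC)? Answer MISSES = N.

  [0] addr=0xaa blk=21 s=5: MISS | VC []
  [1] addr=0xab blk=21 s=5: L1-HIT | VC []
  [2] addr=0xa9 blk=21 s=5: L1-HIT | VC []
  [3] addr=0x1db blk=59 s=3: MISS | VC []
  [4] addr=0xb7 blk=22 s=6: MISS | VC []
  [5] addr=0xad blk=21 s=5: L1-HIT | VC []
  [6] addr=0xb6 blk=22 s=6: L1-HIT | VC []
  [7] addr=0xb5 blk=22 s=6: L1-HIT | VC []
  [8] addr=0x5f blk=11 s=3: MISS | VC [59]
  [9] addr=0x9b blk=19 s=3: MISS | VC [59, 11]
  [10] addr=0x5d blk=11 s=3: VC-HIT | VC [59, 19]
  [11] addr=0x6f blk=13 s=5: MISS | VC [59, 19, 21]
  [12] addr=0xaa blk=21 s=5: VC-HIT | VC [59, 19, 13]
  [13] addr=0x69 blk=13 s=5: VC-HIT | VC [59, 19, 21]

MISSES = 6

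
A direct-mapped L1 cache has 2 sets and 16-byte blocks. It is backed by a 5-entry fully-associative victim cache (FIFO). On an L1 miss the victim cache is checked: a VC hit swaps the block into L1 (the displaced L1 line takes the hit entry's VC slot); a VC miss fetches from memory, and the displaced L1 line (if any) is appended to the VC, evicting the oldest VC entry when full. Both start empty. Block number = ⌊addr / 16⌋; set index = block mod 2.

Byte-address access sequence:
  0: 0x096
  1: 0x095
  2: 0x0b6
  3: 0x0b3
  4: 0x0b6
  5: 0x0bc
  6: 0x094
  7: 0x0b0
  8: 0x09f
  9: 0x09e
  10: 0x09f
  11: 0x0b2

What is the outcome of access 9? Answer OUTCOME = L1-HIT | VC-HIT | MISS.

OUTCOME = L1-HIT

  [0] addr=0x96 blk=9 s=1: MISS | VC []
  [1] addr=0x95 blk=9 s=1: L1-HIT | VC []
  [2] addr=0xb6 blk=11 s=1: MISS | VC [9]
  [3] addr=0xb3 blk=11 s=1: L1-HIT | VC [9]
  [4] addr=0xb6 blk=11 s=1: L1-HIT | VC [9]
  [5] addr=0xbc blk=11 s=1: L1-HIT | VC [9]
  [6] addr=0x94 blk=9 s=1: VC-HIT | VC [11]
  [7] addr=0xb0 blk=11 s=1: VC-HIT | VC [9]
  [8] addr=0x9f blk=9 s=1: VC-HIT | VC [11]
  [9] addr=0x9e blk=9 s=1: L1-HIT | VC [11]
  [10] addr=0x9f blk=9 s=1: L1-HIT | VC [11]
  [11] addr=0xb2 blk=11 s=1: VC-HIT | VC [9]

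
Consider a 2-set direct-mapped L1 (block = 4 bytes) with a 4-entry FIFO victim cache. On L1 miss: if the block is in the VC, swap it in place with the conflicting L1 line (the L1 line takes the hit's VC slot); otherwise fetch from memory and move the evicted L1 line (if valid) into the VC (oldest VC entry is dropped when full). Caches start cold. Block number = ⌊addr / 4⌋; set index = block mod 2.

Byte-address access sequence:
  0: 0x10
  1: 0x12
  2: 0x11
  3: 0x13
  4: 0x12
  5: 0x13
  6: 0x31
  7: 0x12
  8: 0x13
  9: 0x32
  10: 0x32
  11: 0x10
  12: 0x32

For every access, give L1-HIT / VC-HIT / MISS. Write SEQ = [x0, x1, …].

0: 0x10 (blk 4, set 0) → MISS  vc=[]
1: 0x12 (blk 4, set 0) → L1-HIT  vc=[]
2: 0x11 (blk 4, set 0) → L1-HIT  vc=[]
3: 0x13 (blk 4, set 0) → L1-HIT  vc=[]
4: 0x12 (blk 4, set 0) → L1-HIT  vc=[]
5: 0x13 (blk 4, set 0) → L1-HIT  vc=[]
6: 0x31 (blk 12, set 0) → MISS  vc=[4]
7: 0x12 (blk 4, set 0) → VC-HIT  vc=[12]
8: 0x13 (blk 4, set 0) → L1-HIT  vc=[12]
9: 0x32 (blk 12, set 0) → VC-HIT  vc=[4]
10: 0x32 (blk 12, set 0) → L1-HIT  vc=[4]
11: 0x10 (blk 4, set 0) → VC-HIT  vc=[12]
12: 0x32 (blk 12, set 0) → VC-HIT  vc=[4]

SEQ = [MISS, L1-HIT, L1-HIT, L1-HIT, L1-HIT, L1-HIT, MISS, VC-HIT, L1-HIT, VC-HIT, L1-HIT, VC-HIT, VC-HIT]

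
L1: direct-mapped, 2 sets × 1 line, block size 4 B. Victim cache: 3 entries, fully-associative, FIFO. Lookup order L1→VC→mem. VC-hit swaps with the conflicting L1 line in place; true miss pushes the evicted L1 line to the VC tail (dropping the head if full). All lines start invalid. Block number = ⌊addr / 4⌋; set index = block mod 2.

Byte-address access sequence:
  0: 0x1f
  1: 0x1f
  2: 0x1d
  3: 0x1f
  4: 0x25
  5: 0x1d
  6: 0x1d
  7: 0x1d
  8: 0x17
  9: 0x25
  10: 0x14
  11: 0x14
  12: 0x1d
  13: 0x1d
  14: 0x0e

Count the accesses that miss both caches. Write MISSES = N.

  [0] addr=0x1f blk=7 s=1: MISS | VC []
  [1] addr=0x1f blk=7 s=1: L1-HIT | VC []
  [2] addr=0x1d blk=7 s=1: L1-HIT | VC []
  [3] addr=0x1f blk=7 s=1: L1-HIT | VC []
  [4] addr=0x25 blk=9 s=1: MISS | VC [7]
  [5] addr=0x1d blk=7 s=1: VC-HIT | VC [9]
  [6] addr=0x1d blk=7 s=1: L1-HIT | VC [9]
  [7] addr=0x1d blk=7 s=1: L1-HIT | VC [9]
  [8] addr=0x17 blk=5 s=1: MISS | VC [9, 7]
  [9] addr=0x25 blk=9 s=1: VC-HIT | VC [5, 7]
  [10] addr=0x14 blk=5 s=1: VC-HIT | VC [9, 7]
  [11] addr=0x14 blk=5 s=1: L1-HIT | VC [9, 7]
  [12] addr=0x1d blk=7 s=1: VC-HIT | VC [9, 5]
  [13] addr=0x1d blk=7 s=1: L1-HIT | VC [9, 5]
  [14] addr=0xe blk=3 s=1: MISS | VC [9, 5, 7]

MISSES = 4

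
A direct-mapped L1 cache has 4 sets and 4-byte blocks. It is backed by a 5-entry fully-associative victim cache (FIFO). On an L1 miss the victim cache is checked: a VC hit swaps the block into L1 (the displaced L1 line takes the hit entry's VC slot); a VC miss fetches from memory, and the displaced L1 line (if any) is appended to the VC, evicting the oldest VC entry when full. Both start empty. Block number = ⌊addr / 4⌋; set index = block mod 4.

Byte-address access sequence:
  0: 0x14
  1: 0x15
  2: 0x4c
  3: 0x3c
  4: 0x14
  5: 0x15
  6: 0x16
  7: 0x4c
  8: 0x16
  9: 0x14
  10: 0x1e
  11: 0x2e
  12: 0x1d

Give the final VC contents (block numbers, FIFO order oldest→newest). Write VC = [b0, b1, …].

#0 0x14→b5/s1 MISS; vc=[]
#1 0x15→b5/s1 L1-HIT; vc=[]
#2 0x4c→b19/s3 MISS; vc=[]
#3 0x3c→b15/s3 MISS; vc=[19]
#4 0x14→b5/s1 L1-HIT; vc=[19]
#5 0x15→b5/s1 L1-HIT; vc=[19]
#6 0x16→b5/s1 L1-HIT; vc=[19]
#7 0x4c→b19/s3 VC-HIT; vc=[15]
#8 0x16→b5/s1 L1-HIT; vc=[15]
#9 0x14→b5/s1 L1-HIT; vc=[15]
#10 0x1e→b7/s3 MISS; vc=[15,19]
#11 0x2e→b11/s3 MISS; vc=[15,19,7]
#12 0x1d→b7/s3 VC-HIT; vc=[15,19,11]

VC = [15, 19, 11]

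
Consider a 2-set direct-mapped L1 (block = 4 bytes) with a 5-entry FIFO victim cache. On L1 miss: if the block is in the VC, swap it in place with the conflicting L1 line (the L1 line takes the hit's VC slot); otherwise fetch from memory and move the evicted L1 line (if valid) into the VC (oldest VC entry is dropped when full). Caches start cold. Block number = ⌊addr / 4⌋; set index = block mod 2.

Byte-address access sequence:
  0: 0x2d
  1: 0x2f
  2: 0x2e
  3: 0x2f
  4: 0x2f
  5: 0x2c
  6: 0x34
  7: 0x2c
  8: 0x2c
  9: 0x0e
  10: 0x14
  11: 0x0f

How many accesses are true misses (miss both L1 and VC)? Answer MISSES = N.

0: 0x2d (blk 11, set 1) → MISS  vc=[]
1: 0x2f (blk 11, set 1) → L1-HIT  vc=[]
2: 0x2e (blk 11, set 1) → L1-HIT  vc=[]
3: 0x2f (blk 11, set 1) → L1-HIT  vc=[]
4: 0x2f (blk 11, set 1) → L1-HIT  vc=[]
5: 0x2c (blk 11, set 1) → L1-HIT  vc=[]
6: 0x34 (blk 13, set 1) → MISS  vc=[11]
7: 0x2c (blk 11, set 1) → VC-HIT  vc=[13]
8: 0x2c (blk 11, set 1) → L1-HIT  vc=[13]
9: 0xe (blk 3, set 1) → MISS  vc=[13, 11]
10: 0x14 (blk 5, set 1) → MISS  vc=[13, 11, 3]
11: 0xf (blk 3, set 1) → VC-HIT  vc=[13, 11, 5]

MISSES = 4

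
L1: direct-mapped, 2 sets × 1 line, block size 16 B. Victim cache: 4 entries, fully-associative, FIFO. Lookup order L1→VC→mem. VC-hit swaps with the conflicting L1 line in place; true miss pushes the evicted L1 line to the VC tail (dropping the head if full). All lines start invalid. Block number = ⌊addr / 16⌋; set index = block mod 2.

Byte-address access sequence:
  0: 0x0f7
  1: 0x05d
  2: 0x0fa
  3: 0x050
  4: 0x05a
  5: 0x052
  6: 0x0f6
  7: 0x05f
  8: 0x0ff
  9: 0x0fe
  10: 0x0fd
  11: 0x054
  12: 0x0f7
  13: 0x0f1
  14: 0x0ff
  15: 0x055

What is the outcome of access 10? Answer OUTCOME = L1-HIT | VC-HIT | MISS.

OUTCOME = L1-HIT

  [0] addr=0xf7 blk=15 s=1: MISS | VC []
  [1] addr=0x5d blk=5 s=1: MISS | VC [15]
  [2] addr=0xfa blk=15 s=1: VC-HIT | VC [5]
  [3] addr=0x50 blk=5 s=1: VC-HIT | VC [15]
  [4] addr=0x5a blk=5 s=1: L1-HIT | VC [15]
  [5] addr=0x52 blk=5 s=1: L1-HIT | VC [15]
  [6] addr=0xf6 blk=15 s=1: VC-HIT | VC [5]
  [7] addr=0x5f blk=5 s=1: VC-HIT | VC [15]
  [8] addr=0xff blk=15 s=1: VC-HIT | VC [5]
  [9] addr=0xfe blk=15 s=1: L1-HIT | VC [5]
  [10] addr=0xfd blk=15 s=1: L1-HIT | VC [5]
  [11] addr=0x54 blk=5 s=1: VC-HIT | VC [15]
  [12] addr=0xf7 blk=15 s=1: VC-HIT | VC [5]
  [13] addr=0xf1 blk=15 s=1: L1-HIT | VC [5]
  [14] addr=0xff blk=15 s=1: L1-HIT | VC [5]
  [15] addr=0x55 blk=5 s=1: VC-HIT | VC [15]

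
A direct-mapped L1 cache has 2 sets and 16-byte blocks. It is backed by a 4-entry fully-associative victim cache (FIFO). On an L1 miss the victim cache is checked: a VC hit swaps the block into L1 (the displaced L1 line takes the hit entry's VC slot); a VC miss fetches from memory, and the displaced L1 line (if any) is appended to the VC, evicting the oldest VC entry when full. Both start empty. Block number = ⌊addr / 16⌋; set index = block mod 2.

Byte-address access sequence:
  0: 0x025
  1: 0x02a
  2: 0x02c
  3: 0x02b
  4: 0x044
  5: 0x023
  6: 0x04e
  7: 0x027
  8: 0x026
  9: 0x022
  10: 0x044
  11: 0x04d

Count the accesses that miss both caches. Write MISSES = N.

#0 0x25→b2/s0 MISS; vc=[]
#1 0x2a→b2/s0 L1-HIT; vc=[]
#2 0x2c→b2/s0 L1-HIT; vc=[]
#3 0x2b→b2/s0 L1-HIT; vc=[]
#4 0x44→b4/s0 MISS; vc=[2]
#5 0x23→b2/s0 VC-HIT; vc=[4]
#6 0x4e→b4/s0 VC-HIT; vc=[2]
#7 0x27→b2/s0 VC-HIT; vc=[4]
#8 0x26→b2/s0 L1-HIT; vc=[4]
#9 0x22→b2/s0 L1-HIT; vc=[4]
#10 0x44→b4/s0 VC-HIT; vc=[2]
#11 0x4d→b4/s0 L1-HIT; vc=[2]

MISSES = 2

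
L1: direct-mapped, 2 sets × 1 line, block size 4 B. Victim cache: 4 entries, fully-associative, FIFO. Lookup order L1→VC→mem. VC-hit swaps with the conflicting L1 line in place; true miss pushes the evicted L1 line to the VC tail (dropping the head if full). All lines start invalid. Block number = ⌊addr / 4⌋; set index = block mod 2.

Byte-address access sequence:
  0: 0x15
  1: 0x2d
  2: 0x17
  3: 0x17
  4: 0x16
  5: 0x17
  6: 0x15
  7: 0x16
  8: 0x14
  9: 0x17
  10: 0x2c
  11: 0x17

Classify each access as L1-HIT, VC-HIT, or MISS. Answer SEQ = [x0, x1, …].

SEQ = [MISS, MISS, VC-HIT, L1-HIT, L1-HIT, L1-HIT, L1-HIT, L1-HIT, L1-HIT, L1-HIT, VC-HIT, VC-HIT]

  [0] addr=0x15 blk=5 s=1: MISS | VC []
  [1] addr=0x2d blk=11 s=1: MISS | VC [5]
  [2] addr=0x17 blk=5 s=1: VC-HIT | VC [11]
  [3] addr=0x17 blk=5 s=1: L1-HIT | VC [11]
  [4] addr=0x16 blk=5 s=1: L1-HIT | VC [11]
  [5] addr=0x17 blk=5 s=1: L1-HIT | VC [11]
  [6] addr=0x15 blk=5 s=1: L1-HIT | VC [11]
  [7] addr=0x16 blk=5 s=1: L1-HIT | VC [11]
  [8] addr=0x14 blk=5 s=1: L1-HIT | VC [11]
  [9] addr=0x17 blk=5 s=1: L1-HIT | VC [11]
  [10] addr=0x2c blk=11 s=1: VC-HIT | VC [5]
  [11] addr=0x17 blk=5 s=1: VC-HIT | VC [11]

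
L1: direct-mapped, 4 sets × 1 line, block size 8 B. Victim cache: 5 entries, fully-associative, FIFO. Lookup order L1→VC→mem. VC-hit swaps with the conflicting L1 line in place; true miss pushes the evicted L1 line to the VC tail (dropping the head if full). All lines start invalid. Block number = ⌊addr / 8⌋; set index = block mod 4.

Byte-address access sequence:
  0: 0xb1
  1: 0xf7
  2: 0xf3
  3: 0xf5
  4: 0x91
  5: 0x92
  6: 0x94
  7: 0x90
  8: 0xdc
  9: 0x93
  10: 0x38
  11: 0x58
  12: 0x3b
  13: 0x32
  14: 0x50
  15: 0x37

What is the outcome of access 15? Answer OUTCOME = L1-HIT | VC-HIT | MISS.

OUTCOME = VC-HIT

#0 0xb1→b22/s2 MISS; vc=[]
#1 0xf7→b30/s2 MISS; vc=[22]
#2 0xf3→b30/s2 L1-HIT; vc=[22]
#3 0xf5→b30/s2 L1-HIT; vc=[22]
#4 0x91→b18/s2 MISS; vc=[22,30]
#5 0x92→b18/s2 L1-HIT; vc=[22,30]
#6 0x94→b18/s2 L1-HIT; vc=[22,30]
#7 0x90→b18/s2 L1-HIT; vc=[22,30]
#8 0xdc→b27/s3 MISS; vc=[22,30]
#9 0x93→b18/s2 L1-HIT; vc=[22,30]
#10 0x38→b7/s3 MISS; vc=[22,30,27]
#11 0x58→b11/s3 MISS; vc=[22,30,27,7]
#12 0x3b→b7/s3 VC-HIT; vc=[22,30,27,11]
#13 0x32→b6/s2 MISS; vc=[22,30,27,11,18]
#14 0x50→b10/s2 MISS; vc=[30,27,11,18,6]
#15 0x37→b6/s2 VC-HIT; vc=[30,27,11,18,10]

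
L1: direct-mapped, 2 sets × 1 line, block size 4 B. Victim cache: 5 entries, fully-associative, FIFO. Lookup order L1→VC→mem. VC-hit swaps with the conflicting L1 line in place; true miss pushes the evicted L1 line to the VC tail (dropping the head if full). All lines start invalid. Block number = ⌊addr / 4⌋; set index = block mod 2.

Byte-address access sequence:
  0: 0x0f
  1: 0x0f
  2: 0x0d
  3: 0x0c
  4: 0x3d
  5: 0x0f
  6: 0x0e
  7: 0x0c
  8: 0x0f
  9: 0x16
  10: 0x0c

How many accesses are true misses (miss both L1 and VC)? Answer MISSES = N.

#0 0xf→b3/s1 MISS; vc=[]
#1 0xf→b3/s1 L1-HIT; vc=[]
#2 0xd→b3/s1 L1-HIT; vc=[]
#3 0xc→b3/s1 L1-HIT; vc=[]
#4 0x3d→b15/s1 MISS; vc=[3]
#5 0xf→b3/s1 VC-HIT; vc=[15]
#6 0xe→b3/s1 L1-HIT; vc=[15]
#7 0xc→b3/s1 L1-HIT; vc=[15]
#8 0xf→b3/s1 L1-HIT; vc=[15]
#9 0x16→b5/s1 MISS; vc=[15,3]
#10 0xc→b3/s1 VC-HIT; vc=[15,5]

MISSES = 3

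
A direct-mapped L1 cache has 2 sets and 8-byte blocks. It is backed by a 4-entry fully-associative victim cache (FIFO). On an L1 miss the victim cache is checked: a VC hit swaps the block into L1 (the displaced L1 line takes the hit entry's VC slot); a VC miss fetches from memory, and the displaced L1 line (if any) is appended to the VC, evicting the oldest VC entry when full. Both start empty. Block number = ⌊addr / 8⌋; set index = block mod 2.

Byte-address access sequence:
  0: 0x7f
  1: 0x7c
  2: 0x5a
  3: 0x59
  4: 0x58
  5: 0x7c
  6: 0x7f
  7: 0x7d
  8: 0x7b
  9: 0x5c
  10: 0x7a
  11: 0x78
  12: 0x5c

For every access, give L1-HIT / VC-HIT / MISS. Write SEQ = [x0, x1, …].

0: 0x7f (blk 15, set 1) → MISS  vc=[]
1: 0x7c (blk 15, set 1) → L1-HIT  vc=[]
2: 0x5a (blk 11, set 1) → MISS  vc=[15]
3: 0x59 (blk 11, set 1) → L1-HIT  vc=[15]
4: 0x58 (blk 11, set 1) → L1-HIT  vc=[15]
5: 0x7c (blk 15, set 1) → VC-HIT  vc=[11]
6: 0x7f (blk 15, set 1) → L1-HIT  vc=[11]
7: 0x7d (blk 15, set 1) → L1-HIT  vc=[11]
8: 0x7b (blk 15, set 1) → L1-HIT  vc=[11]
9: 0x5c (blk 11, set 1) → VC-HIT  vc=[15]
10: 0x7a (blk 15, set 1) → VC-HIT  vc=[11]
11: 0x78 (blk 15, set 1) → L1-HIT  vc=[11]
12: 0x5c (blk 11, set 1) → VC-HIT  vc=[15]

SEQ = [MISS, L1-HIT, MISS, L1-HIT, L1-HIT, VC-HIT, L1-HIT, L1-HIT, L1-HIT, VC-HIT, VC-HIT, L1-HIT, VC-HIT]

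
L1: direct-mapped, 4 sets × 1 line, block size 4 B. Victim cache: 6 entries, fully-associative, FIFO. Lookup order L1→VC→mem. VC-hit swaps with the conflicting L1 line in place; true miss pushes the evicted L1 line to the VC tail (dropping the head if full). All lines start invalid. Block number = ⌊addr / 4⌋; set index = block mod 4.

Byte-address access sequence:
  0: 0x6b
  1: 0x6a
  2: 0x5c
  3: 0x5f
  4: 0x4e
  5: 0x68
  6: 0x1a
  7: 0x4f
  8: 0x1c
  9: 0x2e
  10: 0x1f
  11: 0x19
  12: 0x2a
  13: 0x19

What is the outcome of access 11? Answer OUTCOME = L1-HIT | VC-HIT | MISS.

OUTCOME = L1-HIT

#0 0x6b→b26/s2 MISS; vc=[]
#1 0x6a→b26/s2 L1-HIT; vc=[]
#2 0x5c→b23/s3 MISS; vc=[]
#3 0x5f→b23/s3 L1-HIT; vc=[]
#4 0x4e→b19/s3 MISS; vc=[23]
#5 0x68→b26/s2 L1-HIT; vc=[23]
#6 0x1a→b6/s2 MISS; vc=[23,26]
#7 0x4f→b19/s3 L1-HIT; vc=[23,26]
#8 0x1c→b7/s3 MISS; vc=[23,26,19]
#9 0x2e→b11/s3 MISS; vc=[23,26,19,7]
#10 0x1f→b7/s3 VC-HIT; vc=[23,26,19,11]
#11 0x19→b6/s2 L1-HIT; vc=[23,26,19,11]
#12 0x2a→b10/s2 MISS; vc=[23,26,19,11,6]
#13 0x19→b6/s2 VC-HIT; vc=[23,26,19,11,10]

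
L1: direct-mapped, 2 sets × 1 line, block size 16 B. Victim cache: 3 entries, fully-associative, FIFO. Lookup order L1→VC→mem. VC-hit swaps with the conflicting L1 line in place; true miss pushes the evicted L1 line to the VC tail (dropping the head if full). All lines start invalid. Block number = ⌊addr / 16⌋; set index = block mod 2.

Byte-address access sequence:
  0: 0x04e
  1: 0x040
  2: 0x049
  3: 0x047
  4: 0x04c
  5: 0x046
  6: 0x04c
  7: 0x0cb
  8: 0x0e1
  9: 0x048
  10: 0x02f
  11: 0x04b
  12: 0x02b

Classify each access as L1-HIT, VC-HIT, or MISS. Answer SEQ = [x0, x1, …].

SEQ = [MISS, L1-HIT, L1-HIT, L1-HIT, L1-HIT, L1-HIT, L1-HIT, MISS, MISS, VC-HIT, MISS, VC-HIT, VC-HIT]

0: 0x4e (blk 4, set 0) → MISS  vc=[]
1: 0x40 (blk 4, set 0) → L1-HIT  vc=[]
2: 0x49 (blk 4, set 0) → L1-HIT  vc=[]
3: 0x47 (blk 4, set 0) → L1-HIT  vc=[]
4: 0x4c (blk 4, set 0) → L1-HIT  vc=[]
5: 0x46 (blk 4, set 0) → L1-HIT  vc=[]
6: 0x4c (blk 4, set 0) → L1-HIT  vc=[]
7: 0xcb (blk 12, set 0) → MISS  vc=[4]
8: 0xe1 (blk 14, set 0) → MISS  vc=[4, 12]
9: 0x48 (blk 4, set 0) → VC-HIT  vc=[14, 12]
10: 0x2f (blk 2, set 0) → MISS  vc=[14, 12, 4]
11: 0x4b (blk 4, set 0) → VC-HIT  vc=[14, 12, 2]
12: 0x2b (blk 2, set 0) → VC-HIT  vc=[14, 12, 4]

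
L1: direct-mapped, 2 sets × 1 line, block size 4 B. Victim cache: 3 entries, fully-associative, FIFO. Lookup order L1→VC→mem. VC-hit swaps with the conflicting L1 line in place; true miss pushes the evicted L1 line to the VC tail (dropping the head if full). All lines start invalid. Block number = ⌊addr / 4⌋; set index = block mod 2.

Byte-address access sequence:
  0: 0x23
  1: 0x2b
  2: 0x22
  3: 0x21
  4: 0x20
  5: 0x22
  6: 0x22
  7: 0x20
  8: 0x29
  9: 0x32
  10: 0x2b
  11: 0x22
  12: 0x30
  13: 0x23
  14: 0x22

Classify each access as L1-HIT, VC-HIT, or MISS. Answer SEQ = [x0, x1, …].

0: 0x23 (blk 8, set 0) → MISS  vc=[]
1: 0x2b (blk 10, set 0) → MISS  vc=[8]
2: 0x22 (blk 8, set 0) → VC-HIT  vc=[10]
3: 0x21 (blk 8, set 0) → L1-HIT  vc=[10]
4: 0x20 (blk 8, set 0) → L1-HIT  vc=[10]
5: 0x22 (blk 8, set 0) → L1-HIT  vc=[10]
6: 0x22 (blk 8, set 0) → L1-HIT  vc=[10]
7: 0x20 (blk 8, set 0) → L1-HIT  vc=[10]
8: 0x29 (blk 10, set 0) → VC-HIT  vc=[8]
9: 0x32 (blk 12, set 0) → MISS  vc=[8, 10]
10: 0x2b (blk 10, set 0) → VC-HIT  vc=[8, 12]
11: 0x22 (blk 8, set 0) → VC-HIT  vc=[10, 12]
12: 0x30 (blk 12, set 0) → VC-HIT  vc=[10, 8]
13: 0x23 (blk 8, set 0) → VC-HIT  vc=[10, 12]
14: 0x22 (blk 8, set 0) → L1-HIT  vc=[10, 12]

SEQ = [MISS, MISS, VC-HIT, L1-HIT, L1-HIT, L1-HIT, L1-HIT, L1-HIT, VC-HIT, MISS, VC-HIT, VC-HIT, VC-HIT, VC-HIT, L1-HIT]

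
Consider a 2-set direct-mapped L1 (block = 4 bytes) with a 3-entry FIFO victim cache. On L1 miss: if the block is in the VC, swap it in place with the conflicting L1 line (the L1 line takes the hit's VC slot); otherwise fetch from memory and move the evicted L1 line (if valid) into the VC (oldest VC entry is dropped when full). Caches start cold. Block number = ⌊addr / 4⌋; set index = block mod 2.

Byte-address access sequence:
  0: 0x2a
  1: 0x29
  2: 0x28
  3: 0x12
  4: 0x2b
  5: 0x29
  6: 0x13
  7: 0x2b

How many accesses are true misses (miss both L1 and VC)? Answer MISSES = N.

MISSES = 2

0: 0x2a (blk 10, set 0) → MISS  vc=[]
1: 0x29 (blk 10, set 0) → L1-HIT  vc=[]
2: 0x28 (blk 10, set 0) → L1-HIT  vc=[]
3: 0x12 (blk 4, set 0) → MISS  vc=[10]
4: 0x2b (blk 10, set 0) → VC-HIT  vc=[4]
5: 0x29 (blk 10, set 0) → L1-HIT  vc=[4]
6: 0x13 (blk 4, set 0) → VC-HIT  vc=[10]
7: 0x2b (blk 10, set 0) → VC-HIT  vc=[4]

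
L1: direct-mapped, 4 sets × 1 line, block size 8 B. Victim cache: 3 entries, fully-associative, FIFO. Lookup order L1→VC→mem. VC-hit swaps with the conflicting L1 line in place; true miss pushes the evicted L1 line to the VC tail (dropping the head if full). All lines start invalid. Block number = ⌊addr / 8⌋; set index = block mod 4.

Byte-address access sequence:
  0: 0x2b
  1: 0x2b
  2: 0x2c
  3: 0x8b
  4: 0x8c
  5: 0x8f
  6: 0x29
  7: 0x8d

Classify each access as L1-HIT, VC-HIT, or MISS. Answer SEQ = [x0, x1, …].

  [0] addr=0x2b blk=5 s=1: MISS | VC []
  [1] addr=0x2b blk=5 s=1: L1-HIT | VC []
  [2] addr=0x2c blk=5 s=1: L1-HIT | VC []
  [3] addr=0x8b blk=17 s=1: MISS | VC [5]
  [4] addr=0x8c blk=17 s=1: L1-HIT | VC [5]
  [5] addr=0x8f blk=17 s=1: L1-HIT | VC [5]
  [6] addr=0x29 blk=5 s=1: VC-HIT | VC [17]
  [7] addr=0x8d blk=17 s=1: VC-HIT | VC [5]

SEQ = [MISS, L1-HIT, L1-HIT, MISS, L1-HIT, L1-HIT, VC-HIT, VC-HIT]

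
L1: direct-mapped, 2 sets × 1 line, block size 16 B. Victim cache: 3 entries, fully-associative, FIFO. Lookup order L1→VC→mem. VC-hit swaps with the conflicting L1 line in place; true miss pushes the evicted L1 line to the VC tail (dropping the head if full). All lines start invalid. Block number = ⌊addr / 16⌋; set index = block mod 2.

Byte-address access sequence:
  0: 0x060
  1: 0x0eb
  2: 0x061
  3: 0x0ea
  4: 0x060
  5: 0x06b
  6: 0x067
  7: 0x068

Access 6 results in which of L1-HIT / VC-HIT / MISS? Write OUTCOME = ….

#0 0x60→b6/s0 MISS; vc=[]
#1 0xeb→b14/s0 MISS; vc=[6]
#2 0x61→b6/s0 VC-HIT; vc=[14]
#3 0xea→b14/s0 VC-HIT; vc=[6]
#4 0x60→b6/s0 VC-HIT; vc=[14]
#5 0x6b→b6/s0 L1-HIT; vc=[14]
#6 0x67→b6/s0 L1-HIT; vc=[14]
#7 0x68→b6/s0 L1-HIT; vc=[14]

OUTCOME = L1-HIT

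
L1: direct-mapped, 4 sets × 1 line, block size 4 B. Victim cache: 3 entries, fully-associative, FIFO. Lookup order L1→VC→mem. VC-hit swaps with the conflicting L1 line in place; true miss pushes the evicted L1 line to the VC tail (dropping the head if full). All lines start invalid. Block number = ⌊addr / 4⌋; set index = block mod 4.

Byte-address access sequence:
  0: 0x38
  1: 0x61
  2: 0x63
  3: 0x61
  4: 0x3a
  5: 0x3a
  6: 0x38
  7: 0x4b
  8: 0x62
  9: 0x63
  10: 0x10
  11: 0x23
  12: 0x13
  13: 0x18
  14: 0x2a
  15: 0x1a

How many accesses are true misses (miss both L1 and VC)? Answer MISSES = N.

0: 0x38 (blk 14, set 2) → MISS  vc=[]
1: 0x61 (blk 24, set 0) → MISS  vc=[]
2: 0x63 (blk 24, set 0) → L1-HIT  vc=[]
3: 0x61 (blk 24, set 0) → L1-HIT  vc=[]
4: 0x3a (blk 14, set 2) → L1-HIT  vc=[]
5: 0x3a (blk 14, set 2) → L1-HIT  vc=[]
6: 0x38 (blk 14, set 2) → L1-HIT  vc=[]
7: 0x4b (blk 18, set 2) → MISS  vc=[14]
8: 0x62 (blk 24, set 0) → L1-HIT  vc=[14]
9: 0x63 (blk 24, set 0) → L1-HIT  vc=[14]
10: 0x10 (blk 4, set 0) → MISS  vc=[14, 24]
11: 0x23 (blk 8, set 0) → MISS  vc=[14, 24, 4]
12: 0x13 (blk 4, set 0) → VC-HIT  vc=[14, 24, 8]
13: 0x18 (blk 6, set 2) → MISS  vc=[24, 8, 18]
14: 0x2a (blk 10, set 2) → MISS  vc=[8, 18, 6]
15: 0x1a (blk 6, set 2) → VC-HIT  vc=[8, 18, 10]

MISSES = 7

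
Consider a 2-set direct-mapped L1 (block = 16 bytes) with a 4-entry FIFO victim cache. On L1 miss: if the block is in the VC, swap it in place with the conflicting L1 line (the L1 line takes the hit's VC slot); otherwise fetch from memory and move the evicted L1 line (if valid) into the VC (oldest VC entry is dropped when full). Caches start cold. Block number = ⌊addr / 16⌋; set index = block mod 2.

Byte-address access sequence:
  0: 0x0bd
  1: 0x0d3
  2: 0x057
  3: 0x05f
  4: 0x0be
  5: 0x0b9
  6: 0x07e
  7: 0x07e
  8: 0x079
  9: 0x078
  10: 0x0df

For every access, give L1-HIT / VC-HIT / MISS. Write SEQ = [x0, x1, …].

0: 0xbd (blk 11, set 1) → MISS  vc=[]
1: 0xd3 (blk 13, set 1) → MISS  vc=[11]
2: 0x57 (blk 5, set 1) → MISS  vc=[11, 13]
3: 0x5f (blk 5, set 1) → L1-HIT  vc=[11, 13]
4: 0xbe (blk 11, set 1) → VC-HIT  vc=[5, 13]
5: 0xb9 (blk 11, set 1) → L1-HIT  vc=[5, 13]
6: 0x7e (blk 7, set 1) → MISS  vc=[5, 13, 11]
7: 0x7e (blk 7, set 1) → L1-HIT  vc=[5, 13, 11]
8: 0x79 (blk 7, set 1) → L1-HIT  vc=[5, 13, 11]
9: 0x78 (blk 7, set 1) → L1-HIT  vc=[5, 13, 11]
10: 0xdf (blk 13, set 1) → VC-HIT  vc=[5, 7, 11]

SEQ = [MISS, MISS, MISS, L1-HIT, VC-HIT, L1-HIT, MISS, L1-HIT, L1-HIT, L1-HIT, VC-HIT]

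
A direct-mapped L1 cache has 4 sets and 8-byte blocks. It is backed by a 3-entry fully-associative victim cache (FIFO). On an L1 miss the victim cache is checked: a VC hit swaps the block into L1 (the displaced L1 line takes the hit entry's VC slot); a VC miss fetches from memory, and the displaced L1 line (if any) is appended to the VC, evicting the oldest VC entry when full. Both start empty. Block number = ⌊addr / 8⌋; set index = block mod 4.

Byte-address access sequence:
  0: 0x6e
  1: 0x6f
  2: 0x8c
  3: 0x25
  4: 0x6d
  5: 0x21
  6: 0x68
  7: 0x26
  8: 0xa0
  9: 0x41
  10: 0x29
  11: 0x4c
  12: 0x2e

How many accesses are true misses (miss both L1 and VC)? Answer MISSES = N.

  [0] addr=0x6e blk=13 s=1: MISS | VC []
  [1] addr=0x6f blk=13 s=1: L1-HIT | VC []
  [2] addr=0x8c blk=17 s=1: MISS | VC [13]
  [3] addr=0x25 blk=4 s=0: MISS | VC [13]
  [4] addr=0x6d blk=13 s=1: VC-HIT | VC [17]
  [5] addr=0x21 blk=4 s=0: L1-HIT | VC [17]
  [6] addr=0x68 blk=13 s=1: L1-HIT | VC [17]
  [7] addr=0x26 blk=4 s=0: L1-HIT | VC [17]
  [8] addr=0xa0 blk=20 s=0: MISS | VC [17, 4]
  [9] addr=0x41 blk=8 s=0: MISS | VC [17, 4, 20]
  [10] addr=0x29 blk=5 s=1: MISS | VC [4, 20, 13]
  [11] addr=0x4c blk=9 s=1: MISS | VC [20, 13, 5]
  [12] addr=0x2e blk=5 s=1: VC-HIT | VC [20, 13, 9]

MISSES = 7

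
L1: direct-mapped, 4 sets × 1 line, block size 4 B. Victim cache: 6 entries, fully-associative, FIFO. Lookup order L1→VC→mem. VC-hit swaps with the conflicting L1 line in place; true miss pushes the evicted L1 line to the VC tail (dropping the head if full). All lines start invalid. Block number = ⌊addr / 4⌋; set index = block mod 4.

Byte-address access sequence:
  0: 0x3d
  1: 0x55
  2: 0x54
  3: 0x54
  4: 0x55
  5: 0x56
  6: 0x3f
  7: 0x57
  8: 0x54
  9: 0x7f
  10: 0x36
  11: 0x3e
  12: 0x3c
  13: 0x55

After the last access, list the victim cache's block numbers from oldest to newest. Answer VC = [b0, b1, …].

#0 0x3d→b15/s3 MISS; vc=[]
#1 0x55→b21/s1 MISS; vc=[]
#2 0x54→b21/s1 L1-HIT; vc=[]
#3 0x54→b21/s1 L1-HIT; vc=[]
#4 0x55→b21/s1 L1-HIT; vc=[]
#5 0x56→b21/s1 L1-HIT; vc=[]
#6 0x3f→b15/s3 L1-HIT; vc=[]
#7 0x57→b21/s1 L1-HIT; vc=[]
#8 0x54→b21/s1 L1-HIT; vc=[]
#9 0x7f→b31/s3 MISS; vc=[15]
#10 0x36→b13/s1 MISS; vc=[15,21]
#11 0x3e→b15/s3 VC-HIT; vc=[31,21]
#12 0x3c→b15/s3 L1-HIT; vc=[31,21]
#13 0x55→b21/s1 VC-HIT; vc=[31,13]

VC = [31, 13]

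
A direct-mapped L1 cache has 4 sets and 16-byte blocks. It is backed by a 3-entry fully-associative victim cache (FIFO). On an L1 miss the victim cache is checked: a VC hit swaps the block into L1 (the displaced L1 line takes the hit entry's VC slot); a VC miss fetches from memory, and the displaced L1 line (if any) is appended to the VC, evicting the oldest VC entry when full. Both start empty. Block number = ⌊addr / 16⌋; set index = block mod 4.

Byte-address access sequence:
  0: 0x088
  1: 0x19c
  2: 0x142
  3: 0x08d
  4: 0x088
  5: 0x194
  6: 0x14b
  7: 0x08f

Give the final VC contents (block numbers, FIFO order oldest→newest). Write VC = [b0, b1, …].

  [0] addr=0x88 blk=8 s=0: MISS | VC []
  [1] addr=0x19c blk=25 s=1: MISS | VC []
  [2] addr=0x142 blk=20 s=0: MISS | VC [8]
  [3] addr=0x8d blk=8 s=0: VC-HIT | VC [20]
  [4] addr=0x88 blk=8 s=0: L1-HIT | VC [20]
  [5] addr=0x194 blk=25 s=1: L1-HIT | VC [20]
  [6] addr=0x14b blk=20 s=0: VC-HIT | VC [8]
  [7] addr=0x8f blk=8 s=0: VC-HIT | VC [20]

VC = [20]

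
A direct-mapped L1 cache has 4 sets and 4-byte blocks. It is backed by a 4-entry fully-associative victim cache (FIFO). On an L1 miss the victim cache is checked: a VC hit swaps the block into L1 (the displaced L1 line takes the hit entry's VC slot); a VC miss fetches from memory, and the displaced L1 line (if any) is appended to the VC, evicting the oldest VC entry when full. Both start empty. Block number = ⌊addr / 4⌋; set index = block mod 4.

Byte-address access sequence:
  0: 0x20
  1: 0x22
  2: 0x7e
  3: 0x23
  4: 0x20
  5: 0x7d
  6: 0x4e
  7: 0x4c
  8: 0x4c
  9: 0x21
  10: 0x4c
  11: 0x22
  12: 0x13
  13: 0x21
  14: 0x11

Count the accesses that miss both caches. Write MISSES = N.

#0 0x20→b8/s0 MISS; vc=[]
#1 0x22→b8/s0 L1-HIT; vc=[]
#2 0x7e→b31/s3 MISS; vc=[]
#3 0x23→b8/s0 L1-HIT; vc=[]
#4 0x20→b8/s0 L1-HIT; vc=[]
#5 0x7d→b31/s3 L1-HIT; vc=[]
#6 0x4e→b19/s3 MISS; vc=[31]
#7 0x4c→b19/s3 L1-HIT; vc=[31]
#8 0x4c→b19/s3 L1-HIT; vc=[31]
#9 0x21→b8/s0 L1-HIT; vc=[31]
#10 0x4c→b19/s3 L1-HIT; vc=[31]
#11 0x22→b8/s0 L1-HIT; vc=[31]
#12 0x13→b4/s0 MISS; vc=[31,8]
#13 0x21→b8/s0 VC-HIT; vc=[31,4]
#14 0x11→b4/s0 VC-HIT; vc=[31,8]

MISSES = 4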